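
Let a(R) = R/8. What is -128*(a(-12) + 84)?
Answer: -10560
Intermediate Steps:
a(R) = R/8 (a(R) = R*(1/8) = R/8)
-128*(a(-12) + 84) = -128*((1/8)*(-12) + 84) = -128*(-3/2 + 84) = -128*165/2 = -10560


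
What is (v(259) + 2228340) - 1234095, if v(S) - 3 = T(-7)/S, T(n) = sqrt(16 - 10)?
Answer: 994248 + sqrt(6)/259 ≈ 9.9425e+5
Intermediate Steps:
T(n) = sqrt(6)
v(S) = 3 + sqrt(6)/S
(v(259) + 2228340) - 1234095 = ((3 + sqrt(6)/259) + 2228340) - 1234095 = (2228343 + sqrt(6)/259) - 1234095 = 994248 + sqrt(6)/259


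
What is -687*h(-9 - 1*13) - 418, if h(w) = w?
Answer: 14696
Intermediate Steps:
-687*h(-9 - 1*13) - 418 = -687*(-9 - 1*13) - 418 = -687*(-9 - 13) - 418 = -687*(-22) - 418 = 15114 - 418 = 14696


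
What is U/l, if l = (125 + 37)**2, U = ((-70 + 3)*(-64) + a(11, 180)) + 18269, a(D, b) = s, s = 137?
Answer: 11347/13122 ≈ 0.86473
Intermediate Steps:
a(D, b) = 137
U = 22694 (U = ((-70 + 3)*(-64) + 137) + 18269 = (-67*(-64) + 137) + 18269 = (4288 + 137) + 18269 = 4425 + 18269 = 22694)
l = 26244 (l = 162**2 = 26244)
U/l = 22694/26244 = 22694*(1/26244) = 11347/13122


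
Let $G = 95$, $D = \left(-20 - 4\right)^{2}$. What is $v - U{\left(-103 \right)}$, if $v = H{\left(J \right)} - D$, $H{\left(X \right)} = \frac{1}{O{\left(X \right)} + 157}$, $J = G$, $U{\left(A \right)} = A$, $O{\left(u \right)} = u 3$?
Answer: $- \frac{209065}{442} \approx -473.0$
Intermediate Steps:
$O{\left(u \right)} = 3 u$
$D = 576$ ($D = \left(-24\right)^{2} = 576$)
$J = 95$
$H{\left(X \right)} = \frac{1}{157 + 3 X}$ ($H{\left(X \right)} = \frac{1}{3 X + 157} = \frac{1}{157 + 3 X}$)
$v = - \frac{254591}{442}$ ($v = \frac{1}{157 + 3 \cdot 95} - 576 = \frac{1}{157 + 285} - 576 = \frac{1}{442} - 576 = - \frac{254591}{442} \approx -576.0$)
$v - U{\left(-103 \right)} = - \frac{254591}{442} - -103 = - \frac{254591}{442} + 103 = - \frac{209065}{442}$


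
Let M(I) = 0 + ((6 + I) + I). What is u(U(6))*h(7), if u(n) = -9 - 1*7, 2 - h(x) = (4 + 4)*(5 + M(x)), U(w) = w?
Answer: 3168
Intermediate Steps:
M(I) = 6 + 2*I (M(I) = 0 + (6 + 2*I) = 6 + 2*I)
h(x) = -86 - 16*x (h(x) = 2 - (4 + 4)*(5 + (6 + 2*x)) = 2 - 8*(11 + 2*x) = 2 - (88 + 16*x) = 2 + (-88 - 16*x) = -86 - 16*x)
u(n) = -16 (u(n) = -9 - 7 = -16)
u(U(6))*h(7) = -16*(-86 - 16*7) = -16*(-86 - 112) = -16*(-198) = 3168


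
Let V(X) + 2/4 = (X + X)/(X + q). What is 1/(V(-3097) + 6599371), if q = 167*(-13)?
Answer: 1317/8691372497 ≈ 1.5153e-7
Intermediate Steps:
q = -2171
V(X) = -½ + 2*X/(-2171 + X) (V(X) = -½ + (X + X)/(X - 2171) = -½ + (2*X)/(-2171 + X) = -½ + 2*X/(-2171 + X))
1/(V(-3097) + 6599371) = 1/((2171 + 3*(-3097))/(2*(-2171 - 3097)) + 6599371) = 1/((½)*(2171 - 9291)/(-5268) + 6599371) = 1/((½)*(-1/5268)*(-7120) + 6599371) = 1/(890/1317 + 6599371) = 1/(8691372497/1317) = 1317/8691372497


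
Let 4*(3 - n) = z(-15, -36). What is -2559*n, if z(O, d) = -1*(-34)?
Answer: 28149/2 ≈ 14075.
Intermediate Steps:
z(O, d) = 34
n = -11/2 (n = 3 - 1/4*34 = 3 - 17/2 = -11/2 ≈ -5.5000)
-2559*n = -2559*(-11/2) = 28149/2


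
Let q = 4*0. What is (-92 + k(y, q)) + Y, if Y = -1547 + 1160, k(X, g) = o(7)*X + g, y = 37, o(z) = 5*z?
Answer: 816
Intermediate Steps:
q = 0
k(X, g) = g + 35*X (k(X, g) = (5*7)*X + g = 35*X + g = g + 35*X)
Y = -387
(-92 + k(y, q)) + Y = (-92 + (0 + 35*37)) - 387 = (-92 + (0 + 1295)) - 387 = (-92 + 1295) - 387 = 1203 - 387 = 816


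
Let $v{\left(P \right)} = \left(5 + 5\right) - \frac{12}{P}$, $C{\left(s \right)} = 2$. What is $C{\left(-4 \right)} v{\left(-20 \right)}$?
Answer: $\frac{106}{5} \approx 21.2$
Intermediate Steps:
$v{\left(P \right)} = 10 - \frac{12}{P}$
$C{\left(-4 \right)} v{\left(-20 \right)} = 2 \left(10 - \frac{12}{-20}\right) = 2 \left(10 - - \frac{3}{5}\right) = 2 \left(10 + \frac{3}{5}\right) = 2 \cdot \frac{53}{5} = \frac{106}{5}$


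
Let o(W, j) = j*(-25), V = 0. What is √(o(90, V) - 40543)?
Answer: I*√40543 ≈ 201.35*I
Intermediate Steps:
o(W, j) = -25*j
√(o(90, V) - 40543) = √(-25*0 - 40543) = √(0 - 40543) = √(-40543) = I*√40543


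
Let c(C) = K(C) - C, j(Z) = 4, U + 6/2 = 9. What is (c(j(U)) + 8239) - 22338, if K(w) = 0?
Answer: -14103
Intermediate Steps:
U = 6 (U = -3 + 9 = 6)
c(C) = -C (c(C) = 0 - C = -C)
(c(j(U)) + 8239) - 22338 = (-1*4 + 8239) - 22338 = (-4 + 8239) - 22338 = 8235 - 22338 = -14103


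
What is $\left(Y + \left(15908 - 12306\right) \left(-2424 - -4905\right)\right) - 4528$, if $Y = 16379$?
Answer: $8948413$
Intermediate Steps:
$\left(Y + \left(15908 - 12306\right) \left(-2424 - -4905\right)\right) - 4528 = \left(16379 + \left(15908 - 12306\right) \left(-2424 - -4905\right)\right) - 4528 = \left(16379 + 3602 \left(-2424 + 4905\right)\right) - 4528 = \left(16379 + 3602 \cdot 2481\right) - 4528 = \left(16379 + 8936562\right) - 4528 = 8952941 - 4528 = 8948413$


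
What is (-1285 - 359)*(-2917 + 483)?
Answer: 4001496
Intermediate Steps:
(-1285 - 359)*(-2917 + 483) = -1644*(-2434) = 4001496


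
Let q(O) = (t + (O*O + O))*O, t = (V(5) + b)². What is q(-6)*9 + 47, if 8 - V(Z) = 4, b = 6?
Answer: -6973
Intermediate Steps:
V(Z) = 4 (V(Z) = 8 - 1*4 = 8 - 4 = 4)
t = 100 (t = (4 + 6)² = 10² = 100)
q(O) = O*(100 + O + O²) (q(O) = (100 + (O*O + O))*O = (100 + (O² + O))*O = (100 + (O + O²))*O = (100 + O + O²)*O = O*(100 + O + O²))
q(-6)*9 + 47 = -6*(100 - 6 + (-6)²)*9 + 47 = -6*(100 - 6 + 36)*9 + 47 = -6*130*9 + 47 = -780*9 + 47 = -7020 + 47 = -6973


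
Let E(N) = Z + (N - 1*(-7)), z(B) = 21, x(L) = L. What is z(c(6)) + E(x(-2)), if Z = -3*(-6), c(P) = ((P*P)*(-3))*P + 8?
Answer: 44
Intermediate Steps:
c(P) = 8 - 3*P**3 (c(P) = (P**2*(-3))*P + 8 = (-3*P**2)*P + 8 = -3*P**3 + 8 = 8 - 3*P**3)
Z = 18
E(N) = 25 + N (E(N) = 18 + (N - 1*(-7)) = 18 + (N + 7) = 18 + (7 + N) = 25 + N)
z(c(6)) + E(x(-2)) = 21 + (25 - 2) = 21 + 23 = 44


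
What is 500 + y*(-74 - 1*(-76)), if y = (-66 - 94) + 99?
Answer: 378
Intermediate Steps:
y = -61 (y = -160 + 99 = -61)
500 + y*(-74 - 1*(-76)) = 500 - 61*(-74 - 1*(-76)) = 500 - 61*(-74 + 76) = 500 - 61*2 = 500 - 122 = 378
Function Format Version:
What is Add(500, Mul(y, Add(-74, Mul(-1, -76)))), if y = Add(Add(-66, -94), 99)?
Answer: 378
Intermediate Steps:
y = -61 (y = Add(-160, 99) = -61)
Add(500, Mul(y, Add(-74, Mul(-1, -76)))) = Add(500, Mul(-61, Add(-74, Mul(-1, -76)))) = Add(500, Mul(-61, Add(-74, 76))) = Add(500, Mul(-61, 2)) = Add(500, -122) = 378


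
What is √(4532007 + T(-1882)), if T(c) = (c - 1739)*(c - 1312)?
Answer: 3*√1788609 ≈ 4012.2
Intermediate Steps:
T(c) = (-1739 + c)*(-1312 + c)
√(4532007 + T(-1882)) = √(4532007 + (2281568 + (-1882)² - 3051*(-1882))) = √(4532007 + (2281568 + 3541924 + 5741982)) = √(4532007 + 11565474) = √16097481 = 3*√1788609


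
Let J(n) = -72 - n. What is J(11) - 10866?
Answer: -10949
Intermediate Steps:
J(11) - 10866 = (-72 - 1*11) - 10866 = (-72 - 11) - 10866 = -83 - 10866 = -10949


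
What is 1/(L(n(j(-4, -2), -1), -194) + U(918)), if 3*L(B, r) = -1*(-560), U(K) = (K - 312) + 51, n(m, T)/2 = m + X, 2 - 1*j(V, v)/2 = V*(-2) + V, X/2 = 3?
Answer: 3/2531 ≈ 0.0011853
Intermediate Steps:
X = 6 (X = 2*3 = 6)
j(V, v) = 4 + 2*V (j(V, v) = 4 - 2*(V*(-2) + V) = 4 - 2*(-2*V + V) = 4 - (-2)*V = 4 + 2*V)
n(m, T) = 12 + 2*m (n(m, T) = 2*(m + 6) = 2*(6 + m) = 12 + 2*m)
U(K) = -261 + K (U(K) = (-312 + K) + 51 = -261 + K)
L(B, r) = 560/3 (L(B, r) = (-1*(-560))/3 = (⅓)*560 = 560/3)
1/(L(n(j(-4, -2), -1), -194) + U(918)) = 1/(560/3 + (-261 + 918)) = 1/(560/3 + 657) = 1/(2531/3) = 3/2531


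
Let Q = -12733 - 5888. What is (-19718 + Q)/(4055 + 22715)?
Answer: -38339/26770 ≈ -1.4322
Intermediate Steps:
Q = -18621
(-19718 + Q)/(4055 + 22715) = (-19718 - 18621)/(4055 + 22715) = -38339/26770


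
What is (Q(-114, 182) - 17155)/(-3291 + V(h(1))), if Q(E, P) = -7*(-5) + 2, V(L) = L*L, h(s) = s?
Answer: 8559/1645 ≈ 5.2030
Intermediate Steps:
V(L) = L**2
Q(E, P) = 37 (Q(E, P) = 35 + 2 = 37)
(Q(-114, 182) - 17155)/(-3291 + V(h(1))) = (37 - 17155)/(-3291 + 1**2) = -17118/(-3291 + 1) = -17118/(-3290) = -17118*(-1/3290) = 8559/1645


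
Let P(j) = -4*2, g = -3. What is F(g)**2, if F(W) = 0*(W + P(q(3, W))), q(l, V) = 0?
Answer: 0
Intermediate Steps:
P(j) = -8
F(W) = 0 (F(W) = 0*(W - 8) = 0*(-8 + W) = 0)
F(g)**2 = 0**2 = 0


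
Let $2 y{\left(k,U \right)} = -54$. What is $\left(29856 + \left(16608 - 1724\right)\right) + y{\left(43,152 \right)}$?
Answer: $44713$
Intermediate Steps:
$y{\left(k,U \right)} = -27$ ($y{\left(k,U \right)} = \frac{1}{2} \left(-54\right) = -27$)
$\left(29856 + \left(16608 - 1724\right)\right) + y{\left(43,152 \right)} = \left(29856 + \left(16608 - 1724\right)\right) - 27 = \left(29856 + 14884\right) - 27 = 44740 - 27 = 44713$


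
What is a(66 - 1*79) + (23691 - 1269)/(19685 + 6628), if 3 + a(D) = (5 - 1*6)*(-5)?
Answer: 25016/8771 ≈ 2.8521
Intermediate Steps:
a(D) = 2 (a(D) = -3 + (5 - 1*6)*(-5) = -3 + (5 - 6)*(-5) = -3 - 1*(-5) = -3 + 5 = 2)
a(66 - 1*79) + (23691 - 1269)/(19685 + 6628) = 2 + (23691 - 1269)/(19685 + 6628) = 2 + 22422/26313 = 2 + 22422*(1/26313) = 2 + 7474/8771 = 25016/8771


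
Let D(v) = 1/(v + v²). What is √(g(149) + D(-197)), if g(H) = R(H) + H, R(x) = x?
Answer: √2266756269/2758 ≈ 17.263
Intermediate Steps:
g(H) = 2*H (g(H) = H + H = 2*H)
√(g(149) + D(-197)) = √(2*149 + 1/((-197)*(1 - 197))) = √(298 - 1/197/(-196)) = √(298 - 1/197*(-1/196)) = √(298 + 1/38612) = √(11506377/38612) = √2266756269/2758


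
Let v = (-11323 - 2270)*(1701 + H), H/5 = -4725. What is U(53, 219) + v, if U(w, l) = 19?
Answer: 298012951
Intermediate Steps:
H = -23625 (H = 5*(-4725) = -23625)
v = 298012932 (v = (-11323 - 2270)*(1701 - 23625) = -13593*(-21924) = 298012932)
U(53, 219) + v = 19 + 298012932 = 298012951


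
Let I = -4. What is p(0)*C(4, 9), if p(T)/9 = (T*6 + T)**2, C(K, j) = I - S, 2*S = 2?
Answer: 0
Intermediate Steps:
S = 1 (S = (1/2)*2 = 1)
C(K, j) = -5 (C(K, j) = -4 - 1*1 = -4 - 1 = -5)
p(T) = 441*T**2 (p(T) = 9*(T*6 + T)**2 = 9*(6*T + T)**2 = 9*(7*T)**2 = 9*(49*T**2) = 441*T**2)
p(0)*C(4, 9) = (441*0**2)*(-5) = (441*0)*(-5) = 0*(-5) = 0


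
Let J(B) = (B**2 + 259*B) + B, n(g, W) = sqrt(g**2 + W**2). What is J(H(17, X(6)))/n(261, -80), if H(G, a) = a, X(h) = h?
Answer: 1596*sqrt(74521)/74521 ≈ 5.8465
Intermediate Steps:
n(g, W) = sqrt(W**2 + g**2)
J(B) = B**2 + 260*B
J(H(17, X(6)))/n(261, -80) = (6*(260 + 6))/(sqrt((-80)**2 + 261**2)) = (6*266)/(sqrt(6400 + 68121)) = 1596/(sqrt(74521)) = 1596*(sqrt(74521)/74521) = 1596*sqrt(74521)/74521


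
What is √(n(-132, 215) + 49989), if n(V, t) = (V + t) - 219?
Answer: √49853 ≈ 223.28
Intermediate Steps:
n(V, t) = -219 + V + t
√(n(-132, 215) + 49989) = √((-219 - 132 + 215) + 49989) = √(-136 + 49989) = √49853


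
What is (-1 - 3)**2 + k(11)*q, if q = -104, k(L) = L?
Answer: -1128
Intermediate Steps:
(-1 - 3)**2 + k(11)*q = (-1 - 3)**2 + 11*(-104) = (-4)**2 - 1144 = 16 - 1144 = -1128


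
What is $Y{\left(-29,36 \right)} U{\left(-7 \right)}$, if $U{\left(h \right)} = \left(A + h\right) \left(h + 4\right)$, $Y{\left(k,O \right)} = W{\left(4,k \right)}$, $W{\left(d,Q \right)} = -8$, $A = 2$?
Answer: $-120$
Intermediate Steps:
$Y{\left(k,O \right)} = -8$
$U{\left(h \right)} = \left(2 + h\right) \left(4 + h\right)$ ($U{\left(h \right)} = \left(2 + h\right) \left(h + 4\right) = \left(2 + h\right) \left(4 + h\right)$)
$Y{\left(-29,36 \right)} U{\left(-7 \right)} = - 8 \left(8 + \left(-7\right)^{2} + 6 \left(-7\right)\right) = - 8 \left(8 + 49 - 42\right) = \left(-8\right) 15 = -120$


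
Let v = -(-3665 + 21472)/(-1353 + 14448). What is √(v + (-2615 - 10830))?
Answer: I*√256196519310/4365 ≈ 115.96*I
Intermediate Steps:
v = -17807/13095 ≈ -1.3598
√(v + (-2615 - 10830)) = √(-17807/13095 + (-2615 - 10830)) = √(-17807/13095 - 13445) = √(-176080082/13095) = I*√256196519310/4365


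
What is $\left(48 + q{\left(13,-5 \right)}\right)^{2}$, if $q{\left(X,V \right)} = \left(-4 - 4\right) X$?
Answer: $3136$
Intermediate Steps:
$q{\left(X,V \right)} = - 8 X$
$\left(48 + q{\left(13,-5 \right)}\right)^{2} = \left(48 - 104\right)^{2} = \left(-56\right)^{2} = 3136$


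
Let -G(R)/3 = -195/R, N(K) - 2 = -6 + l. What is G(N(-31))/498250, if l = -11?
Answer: -39/498250 ≈ -7.8274e-5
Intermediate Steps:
N(K) = -15 (N(K) = 2 + (-6 - 11) = 2 - 17 = -15)
G(R) = 585/R (G(R) = -(-585)/R = 585/R)
G(N(-31))/498250 = (585/(-15))/498250 = (585*(-1/15))*(1/498250) = -39*1/498250 = -39/498250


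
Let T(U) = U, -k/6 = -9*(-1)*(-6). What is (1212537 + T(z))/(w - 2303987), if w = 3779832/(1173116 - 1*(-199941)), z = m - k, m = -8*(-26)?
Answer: -237817591571/451928814061 ≈ -0.52623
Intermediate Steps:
m = 208
k = 324 (k = -6*(-9*(-1))*(-6) = -54*(-6) = -6*(-54) = 324)
z = -116 (z = 208 - 1*324 = 208 - 324 = -116)
w = 539976/196151 (w = 3779832/(1173116 + 199941) = 3779832/1373057 = 3779832*(1/1373057) = 539976/196151 ≈ 2.7529)
(1212537 + T(z))/(w - 2303987) = (1212537 - 116)/(539976/196151 - 2303987) = 1212421/(-451928814061/196151) = 1212421*(-196151/451928814061) = -237817591571/451928814061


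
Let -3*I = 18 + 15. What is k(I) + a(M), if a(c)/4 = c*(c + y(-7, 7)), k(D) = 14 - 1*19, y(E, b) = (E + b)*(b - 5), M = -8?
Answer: 251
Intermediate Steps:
y(E, b) = (-5 + b)*(E + b) (y(E, b) = (E + b)*(-5 + b) = (-5 + b)*(E + b))
I = -11 (I = -(18 + 15)/3 = -⅓*33 = -11)
k(D) = -5 (k(D) = 14 - 19 = -5)
a(c) = 4*c² (a(c) = 4*(c*(c + (7² - 5*(-7) - 5*7 - 7*7))) = 4*(c*(c + (49 + 35 - 35 - 49))) = 4*(c*(c + 0)) = 4*(c*c) = 4*c²)
k(I) + a(M) = -5 + 4*(-8)² = -5 + 4*64 = -5 + 256 = 251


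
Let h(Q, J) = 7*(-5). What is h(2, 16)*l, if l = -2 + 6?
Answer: -140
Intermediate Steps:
h(Q, J) = -35
l = 4
h(2, 16)*l = -35*4 = -140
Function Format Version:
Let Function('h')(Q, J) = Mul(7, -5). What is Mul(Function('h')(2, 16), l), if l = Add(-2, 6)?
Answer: -140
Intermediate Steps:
Function('h')(Q, J) = -35
l = 4
Mul(Function('h')(2, 16), l) = Mul(-35, 4) = -140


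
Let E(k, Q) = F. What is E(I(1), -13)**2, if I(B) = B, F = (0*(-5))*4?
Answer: 0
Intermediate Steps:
F = 0 (F = 0*4 = 0)
E(k, Q) = 0
E(I(1), -13)**2 = 0**2 = 0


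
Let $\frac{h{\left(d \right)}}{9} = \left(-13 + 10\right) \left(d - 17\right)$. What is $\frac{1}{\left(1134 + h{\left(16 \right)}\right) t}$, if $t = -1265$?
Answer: $- \frac{1}{1468665} \approx -6.8089 \cdot 10^{-7}$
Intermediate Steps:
$h{\left(d \right)} = 459 - 27 d$ ($h{\left(d \right)} = 9 \left(-13 + 10\right) \left(d - 17\right) = 9 \left(- 3 \left(-17 + d\right)\right) = 9 \left(51 - 3 d\right) = 459 - 27 d$)
$\frac{1}{\left(1134 + h{\left(16 \right)}\right) t} = \frac{1}{\left(1134 + \left(459 - 432\right)\right) \left(-1265\right)} = \frac{1}{\left(1134 + 27\right) \left(-1265\right)} = \frac{1}{1161 \left(-1265\right)} = \frac{1}{-1468665} = - \frac{1}{1468665}$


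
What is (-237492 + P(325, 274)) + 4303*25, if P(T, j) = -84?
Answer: -130001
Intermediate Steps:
(-237492 + P(325, 274)) + 4303*25 = (-237492 - 84) + 4303*25 = -237576 + 107575 = -130001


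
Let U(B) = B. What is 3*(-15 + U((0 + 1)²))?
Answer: -42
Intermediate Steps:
3*(-15 + U((0 + 1)²)) = 3*(-15 + (0 + 1)²) = 3*(-15 + 1²) = 3*(-15 + 1) = 3*(-14) = -42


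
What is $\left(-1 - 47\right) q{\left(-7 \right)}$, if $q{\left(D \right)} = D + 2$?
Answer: $240$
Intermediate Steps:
$q{\left(D \right)} = 2 + D$
$\left(-1 - 47\right) q{\left(-7 \right)} = \left(-1 - 47\right) \left(2 - 7\right) = \left(-48\right) \left(-5\right) = 240$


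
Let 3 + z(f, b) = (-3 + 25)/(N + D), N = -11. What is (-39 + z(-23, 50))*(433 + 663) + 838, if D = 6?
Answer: -250082/5 ≈ -50016.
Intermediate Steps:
z(f, b) = -37/5 (z(f, b) = -3 + (-3 + 25)/(-11 + 6) = -3 + 22/(-5) = -3 + 22*(-1/5) = -3 - 22/5 = -37/5)
(-39 + z(-23, 50))*(433 + 663) + 838 = (-39 - 37/5)*(433 + 663) + 838 = -232/5*1096 + 838 = -254272/5 + 838 = -250082/5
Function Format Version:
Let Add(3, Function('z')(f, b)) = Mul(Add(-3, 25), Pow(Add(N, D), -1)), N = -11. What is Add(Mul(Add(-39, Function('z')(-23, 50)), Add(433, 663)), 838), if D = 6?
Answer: Rational(-250082, 5) ≈ -50016.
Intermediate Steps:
Function('z')(f, b) = Rational(-37, 5) (Function('z')(f, b) = Add(-3, Mul(Add(-3, 25), Pow(Add(-11, 6), -1))) = Add(-3, Mul(22, Pow(-5, -1))) = Add(-3, Mul(22, Rational(-1, 5))) = Add(-3, Rational(-22, 5)) = Rational(-37, 5))
Add(Mul(Add(-39, Function('z')(-23, 50)), Add(433, 663)), 838) = Add(Mul(Add(-39, Rational(-37, 5)), Add(433, 663)), 838) = Add(Mul(Rational(-232, 5), 1096), 838) = Add(Rational(-254272, 5), 838) = Rational(-250082, 5)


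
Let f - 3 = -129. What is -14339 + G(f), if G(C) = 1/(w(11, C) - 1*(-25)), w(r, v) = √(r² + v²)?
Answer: -220419133/15372 + √15997/15372 ≈ -14339.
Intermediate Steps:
f = -126 (f = 3 - 129 = -126)
G(C) = 1/(25 + √(121 + C²)) (G(C) = 1/(√(11² + C²) - 1*(-25)) = 1/(√(121 + C²) + 25) = 1/(25 + √(121 + C²)))
-14339 + G(f) = -14339 + 1/(25 + √(121 + (-126)²)) = -14339 + 1/(25 + √(121 + 15876)) = -14339 + 1/(25 + √15997)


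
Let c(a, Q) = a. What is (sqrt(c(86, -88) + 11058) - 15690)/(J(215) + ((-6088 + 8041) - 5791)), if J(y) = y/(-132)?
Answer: 2071080/506831 - 264*sqrt(2786)/506831 ≈ 4.0588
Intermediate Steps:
J(y) = -y/132 (J(y) = y*(-1/132) = -y/132)
(sqrt(c(86, -88) + 11058) - 15690)/(J(215) + ((-6088 + 8041) - 5791)) = (sqrt(86 + 11058) - 15690)/(-1/132*215 + ((-6088 + 8041) - 5791)) = (sqrt(11144) - 15690)/(-215/132 + (1953 - 5791)) = (2*sqrt(2786) - 15690)/(-215/132 - 3838) = (-15690 + 2*sqrt(2786))/(-506831/132) = (-15690 + 2*sqrt(2786))*(-132/506831) = 2071080/506831 - 264*sqrt(2786)/506831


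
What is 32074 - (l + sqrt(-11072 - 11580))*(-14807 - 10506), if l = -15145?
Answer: -383333311 + 50626*I*sqrt(5663) ≈ -3.8333e+8 + 3.8098e+6*I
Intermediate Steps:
32074 - (l + sqrt(-11072 - 11580))*(-14807 - 10506) = 32074 - (-15145 + sqrt(-11072 - 11580))*(-14807 - 10506) = 32074 - (-15145 + sqrt(-22652))*(-25313) = 32074 - (-15145 + 2*I*sqrt(5663))*(-25313) = 32074 - (383365385 - 50626*I*sqrt(5663)) = 32074 + (-383365385 + 50626*I*sqrt(5663)) = -383333311 + 50626*I*sqrt(5663)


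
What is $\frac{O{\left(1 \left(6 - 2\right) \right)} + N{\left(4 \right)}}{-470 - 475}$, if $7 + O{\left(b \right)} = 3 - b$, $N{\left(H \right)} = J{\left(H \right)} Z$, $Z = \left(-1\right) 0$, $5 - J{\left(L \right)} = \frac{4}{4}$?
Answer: $\frac{8}{945} \approx 0.0084656$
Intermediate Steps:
$J{\left(L \right)} = 4$ ($J{\left(L \right)} = 5 - \frac{4}{4} = 5 - 4 \cdot \frac{1}{4} = 5 - 1 = 4$)
$Z = 0$
$N{\left(H \right)} = 0$ ($N{\left(H \right)} = 4 \cdot 0 = 0$)
$O{\left(b \right)} = -4 - b$ ($O{\left(b \right)} = -7 - \left(-3 + b\right) = -4 - b$)
$\frac{O{\left(1 \left(6 - 2\right) \right)} + N{\left(4 \right)}}{-470 - 475} = \frac{\left(-4 - 1 \left(6 - 2\right)\right) + 0}{-470 - 475} = \frac{\left(-4 - 1 \cdot 4\right) + 0}{-945} = \left(\left(-4 - 4\right) + 0\right) \left(- \frac{1}{945}\right) = \left(-8 + 0\right) \left(- \frac{1}{945}\right) = \left(-8\right) \left(- \frac{1}{945}\right) = \frac{8}{945}$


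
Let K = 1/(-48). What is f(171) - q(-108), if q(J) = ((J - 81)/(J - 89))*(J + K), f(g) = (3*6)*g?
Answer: 10028511/3152 ≈ 3181.6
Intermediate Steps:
K = -1/48 ≈ -0.020833
f(g) = 18*g
q(J) = (-81 + J)*(-1/48 + J)/(-89 + J) (q(J) = ((J - 81)/(J - 89))*(J - 1/48) = ((-81 + J)/(-89 + J))*(-1/48 + J) = (-81 + J)*(-1/48 + J)/(-89 + J))
f(171) - q(-108) = 18*171 - (81 - 3889*(-108) + 48*(-108)**2)/(48*(-89 - 108)) = 3078 - (81 + 420012 + 48*11664)/(48*(-197)) = 3078 - (-1)*(81 + 420012 + 559872)/(48*197) = 3078 - (-1)*979965/(48*197) = 3078 - 1*(-326655/3152) = 3078 + 326655/3152 = 10028511/3152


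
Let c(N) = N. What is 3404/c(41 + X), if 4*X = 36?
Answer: 1702/25 ≈ 68.080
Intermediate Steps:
X = 9 (X = (¼)*36 = 9)
3404/c(41 + X) = 3404/(41 + 9) = 3404/50 = 3404*(1/50) = 1702/25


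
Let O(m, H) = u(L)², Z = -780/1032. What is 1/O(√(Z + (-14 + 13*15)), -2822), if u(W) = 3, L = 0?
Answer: ⅑ ≈ 0.11111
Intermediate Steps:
Z = -65/86 (Z = -780*1/1032 = -65/86 ≈ -0.75581)
O(m, H) = 9 (O(m, H) = 3² = 9)
1/O(√(Z + (-14 + 13*15)), -2822) = 1/9 = ⅑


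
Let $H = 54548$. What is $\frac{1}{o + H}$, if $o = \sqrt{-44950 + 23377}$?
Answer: $\frac{54548}{2975505877} - \frac{3 i \sqrt{2397}}{2975505877} \approx 1.8332 \cdot 10^{-5} - 4.9362 \cdot 10^{-8} i$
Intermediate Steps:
$o = 3 i \sqrt{2397}$ ($o = \sqrt{-21573} = 3 i \sqrt{2397} \approx 146.88 i$)
$\frac{1}{o + H} = \frac{1}{3 i \sqrt{2397} + 54548} = \frac{1}{54548 + 3 i \sqrt{2397}}$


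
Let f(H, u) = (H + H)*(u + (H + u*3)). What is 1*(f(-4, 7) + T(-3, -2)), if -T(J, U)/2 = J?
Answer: -186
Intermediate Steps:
T(J, U) = -2*J
f(H, u) = 2*H*(H + 4*u) (f(H, u) = (2*H)*(u + (H + 3*u)) = (2*H)*(H + 4*u) = 2*H*(H + 4*u))
1*(f(-4, 7) + T(-3, -2)) = 1*(2*(-4)*(-4 + 4*7) - 2*(-3)) = 1*(2*(-4)*(-4 + 28) + 6) = 1*(2*(-4)*24 + 6) = 1*(-192 + 6) = 1*(-186) = -186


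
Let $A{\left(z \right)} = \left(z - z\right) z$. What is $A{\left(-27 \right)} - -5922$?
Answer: $5922$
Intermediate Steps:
$A{\left(z \right)} = 0$ ($A{\left(z \right)} = 0 z = 0$)
$A{\left(-27 \right)} - -5922 = 0 - -5922 = 0 + 5922 = 5922$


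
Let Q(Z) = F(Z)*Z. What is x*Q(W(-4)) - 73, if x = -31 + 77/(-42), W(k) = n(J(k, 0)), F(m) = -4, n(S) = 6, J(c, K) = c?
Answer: 715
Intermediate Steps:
W(k) = 6
Q(Z) = -4*Z
x = -197/6 (x = -31 + 77*(-1/42) = -31 - 11/6 = -197/6 ≈ -32.833)
x*Q(W(-4)) - 73 = -(-394)*6/3 - 73 = -197/6*(-24) - 73 = 788 - 73 = 715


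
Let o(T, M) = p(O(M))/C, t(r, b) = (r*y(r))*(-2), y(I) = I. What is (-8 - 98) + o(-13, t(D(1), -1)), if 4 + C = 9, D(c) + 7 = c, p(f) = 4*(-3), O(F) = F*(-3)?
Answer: -542/5 ≈ -108.40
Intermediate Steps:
O(F) = -3*F
p(f) = -12
D(c) = -7 + c
C = 5 (C = -4 + 9 = 5)
t(r, b) = -2*r² (t(r, b) = (r*r)*(-2) = r²*(-2) = -2*r²)
o(T, M) = -12/5
(-8 - 98) + o(-13, t(D(1), -1)) = (-8 - 98) - 12/5 = -106 - 12/5 = -542/5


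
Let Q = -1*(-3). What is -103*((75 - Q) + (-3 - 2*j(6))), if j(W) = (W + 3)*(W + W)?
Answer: 15141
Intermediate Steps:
j(W) = 2*W*(3 + W) (j(W) = (3 + W)*(2*W) = 2*W*(3 + W))
Q = 3
-103*((75 - Q) + (-3 - 2*j(6))) = -103*((75 - 1*3) + (-3 - 4*6*(3 + 6))) = -103*((75 - 3) + (-3 - 4*6*9)) = -103*(72 + (-3 - 2*108)) = -103*(72 + (-3 - 216)) = -103*(72 - 219) = -103*(-147) = 15141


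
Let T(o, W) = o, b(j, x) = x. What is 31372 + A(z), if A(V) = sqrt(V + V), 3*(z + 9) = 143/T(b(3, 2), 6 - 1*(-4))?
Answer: 31372 + sqrt(267)/3 ≈ 31377.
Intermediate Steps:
z = 89/6 (z = -9 + (143/2)/3 = -9 + (143*(1/2))/3 = -9 + (1/3)*(143/2) = -9 + 143/6 = 89/6 ≈ 14.833)
A(V) = sqrt(2)*sqrt(V) (A(V) = sqrt(2*V) = sqrt(2)*sqrt(V))
31372 + A(z) = 31372 + sqrt(2)*sqrt(89/6) = 31372 + sqrt(2)*(sqrt(534)/6) = 31372 + sqrt(267)/3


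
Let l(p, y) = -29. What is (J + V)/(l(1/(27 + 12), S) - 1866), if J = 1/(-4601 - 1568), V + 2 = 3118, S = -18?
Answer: -19222603/11690255 ≈ -1.6443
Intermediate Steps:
V = 3116 (V = -2 + 3118 = 3116)
J = -1/6169 (J = 1/(-6169) = -1/6169 ≈ -0.00016210)
(J + V)/(l(1/(27 + 12), S) - 1866) = (-1/6169 + 3116)/(-29 - 1866) = (19222603/6169)/(-1895) = (19222603/6169)*(-1/1895) = -19222603/11690255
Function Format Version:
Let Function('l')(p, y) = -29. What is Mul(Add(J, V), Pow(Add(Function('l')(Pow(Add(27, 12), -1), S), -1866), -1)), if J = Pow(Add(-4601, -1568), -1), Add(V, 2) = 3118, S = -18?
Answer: Rational(-19222603, 11690255) ≈ -1.6443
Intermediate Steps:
V = 3116 (V = Add(-2, 3118) = 3116)
J = Rational(-1, 6169) (J = Pow(-6169, -1) = Rational(-1, 6169) ≈ -0.00016210)
Mul(Add(J, V), Pow(Add(Function('l')(Pow(Add(27, 12), -1), S), -1866), -1)) = Mul(Add(Rational(-1, 6169), 3116), Pow(Add(-29, -1866), -1)) = Mul(Rational(19222603, 6169), Pow(-1895, -1)) = Mul(Rational(19222603, 6169), Rational(-1, 1895)) = Rational(-19222603, 11690255)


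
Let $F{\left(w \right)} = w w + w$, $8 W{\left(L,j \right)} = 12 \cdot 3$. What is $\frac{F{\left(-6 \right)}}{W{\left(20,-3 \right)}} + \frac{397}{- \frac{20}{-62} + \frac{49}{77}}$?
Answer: $\frac{137557}{327} \approx 420.66$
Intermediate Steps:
$W{\left(L,j \right)} = \frac{9}{2}$ ($W{\left(L,j \right)} = \frac{12 \cdot 3}{8} = \frac{1}{8} \cdot 36 = \frac{9}{2}$)
$F{\left(w \right)} = w + w^{2}$ ($F{\left(w \right)} = w^{2} + w = w + w^{2}$)
$\frac{F{\left(-6 \right)}}{W{\left(20,-3 \right)}} + \frac{397}{- \frac{20}{-62} + \frac{49}{77}} = \frac{\left(-6\right) \left(1 - 6\right)}{\frac{9}{2}} + \frac{397}{- \frac{20}{-62} + \frac{49}{77}} = \left(-6\right) \left(-5\right) \frac{2}{9} + \frac{397}{\left(-20\right) \left(- \frac{1}{62}\right) + 49 \cdot \frac{1}{77}} = 30 \cdot \frac{2}{9} + \frac{397}{\frac{10}{31} + \frac{7}{11}} = \frac{20}{3} + \frac{397}{\frac{327}{341}} = \frac{20}{3} + 397 \cdot \frac{341}{327} = \frac{20}{3} + \frac{135377}{327} = \frac{137557}{327}$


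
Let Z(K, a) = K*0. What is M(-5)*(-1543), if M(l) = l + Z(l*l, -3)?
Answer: 7715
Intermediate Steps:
Z(K, a) = 0
M(l) = l (M(l) = l + 0 = l)
M(-5)*(-1543) = -5*(-1543) = 7715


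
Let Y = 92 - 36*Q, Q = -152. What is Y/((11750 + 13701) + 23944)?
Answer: 5564/49395 ≈ 0.11264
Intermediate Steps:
Y = 5564 (Y = 92 - 36*(-152) = 92 + 5472 = 5564)
Y/((11750 + 13701) + 23944) = 5564/((11750 + 13701) + 23944) = 5564/(25451 + 23944) = 5564/49395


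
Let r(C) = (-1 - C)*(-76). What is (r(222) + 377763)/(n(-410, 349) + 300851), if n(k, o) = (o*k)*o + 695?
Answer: -394711/49636864 ≈ -0.0079520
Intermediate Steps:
r(C) = 76 + 76*C
n(k, o) = 695 + k*o² (n(k, o) = (k*o)*o + 695 = k*o² + 695 = 695 + k*o²)
(r(222) + 377763)/(n(-410, 349) + 300851) = ((76 + 76*222) + 377763)/((695 - 410*349²) + 300851) = ((76 + 16872) + 377763)/((695 - 410*121801) + 300851) = (16948 + 377763)/((695 - 49938410) + 300851) = 394711/(-49937715 + 300851) = 394711/(-49636864) = 394711*(-1/49636864) = -394711/49636864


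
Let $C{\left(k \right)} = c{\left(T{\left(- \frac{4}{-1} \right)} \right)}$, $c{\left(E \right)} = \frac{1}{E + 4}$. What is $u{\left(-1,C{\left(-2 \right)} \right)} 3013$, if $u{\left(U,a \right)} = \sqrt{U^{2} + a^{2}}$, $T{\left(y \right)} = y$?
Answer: $\frac{3013 \sqrt{65}}{8} \approx 3036.4$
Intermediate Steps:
$c{\left(E \right)} = \frac{1}{4 + E}$
$C{\left(k \right)} = \frac{1}{8}$ ($C{\left(k \right)} = \frac{1}{4 - \frac{4}{-1}} = \frac{1}{4 - -4} = \frac{1}{4 + 4} = \frac{1}{8}$)
$u{\left(-1,C{\left(-2 \right)} \right)} 3013 = \sqrt{\left(-1\right)^{2} + \left(\frac{1}{8}\right)^{2}} \cdot 3013 = \sqrt{1 + \frac{1}{64}} \cdot 3013 = \sqrt{\frac{65}{64}} \cdot 3013 = \frac{\sqrt{65}}{8} \cdot 3013 = \frac{3013 \sqrt{65}}{8}$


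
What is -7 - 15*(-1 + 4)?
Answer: -52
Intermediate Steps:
-7 - 15*(-1 + 4) = -7 - 15*3 = -7 - 45 = -52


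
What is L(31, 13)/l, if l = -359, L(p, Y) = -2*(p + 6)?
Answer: 74/359 ≈ 0.20613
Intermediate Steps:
L(p, Y) = -12 - 2*p (L(p, Y) = -2*(6 + p) = -12 - 2*p)
L(31, 13)/l = (-12 - 2*31)/(-359) = (-12 - 62)*(-1/359) = -74*(-1/359) = 74/359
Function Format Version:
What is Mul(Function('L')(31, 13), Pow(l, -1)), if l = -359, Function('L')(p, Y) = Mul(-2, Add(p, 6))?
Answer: Rational(74, 359) ≈ 0.20613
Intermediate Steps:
Function('L')(p, Y) = Add(-12, Mul(-2, p)) (Function('L')(p, Y) = Mul(-2, Add(6, p)) = Add(-12, Mul(-2, p)))
Mul(Function('L')(31, 13), Pow(l, -1)) = Mul(Add(-12, Mul(-2, 31)), Pow(-359, -1)) = Mul(Add(-12, -62), Rational(-1, 359)) = Mul(-74, Rational(-1, 359)) = Rational(74, 359)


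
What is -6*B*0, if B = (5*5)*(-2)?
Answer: 0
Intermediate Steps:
B = -50 (B = 25*(-2) = -50)
-6*B*0 = -6*(-50)*0 = 300*0 = 0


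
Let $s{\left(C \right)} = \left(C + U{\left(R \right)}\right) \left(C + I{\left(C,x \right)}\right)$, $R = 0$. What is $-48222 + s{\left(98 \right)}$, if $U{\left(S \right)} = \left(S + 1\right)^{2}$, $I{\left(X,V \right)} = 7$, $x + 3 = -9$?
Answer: $-37827$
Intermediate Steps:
$x = -12$ ($x = -3 - 9 = -12$)
$U{\left(S \right)} = \left(1 + S\right)^{2}$
$s{\left(C \right)} = \left(1 + C\right) \left(7 + C\right)$ ($s{\left(C \right)} = \left(C + \left(1 + 0\right)^{2}\right) \left(C + 7\right) = \left(C + 1^{2}\right) \left(7 + C\right) = \left(C + 1\right) \left(7 + C\right) = \left(1 + C\right) \left(7 + C\right)$)
$-48222 + s{\left(98 \right)} = -48222 + \left(7 + 98^{2} + 8 \cdot 98\right) = -48222 + \left(7 + 9604 + 784\right) = -48222 + 10395 = -37827$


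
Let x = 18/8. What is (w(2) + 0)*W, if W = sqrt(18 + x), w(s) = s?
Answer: 9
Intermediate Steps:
x = 9/4 (x = 18*(1/8) = 9/4 ≈ 2.2500)
W = 9/2 (W = sqrt(18 + 9/4) = sqrt(81/4) = 9/2 ≈ 4.5000)
(w(2) + 0)*W = (2 + 0)*(9/2) = 2*(9/2) = 9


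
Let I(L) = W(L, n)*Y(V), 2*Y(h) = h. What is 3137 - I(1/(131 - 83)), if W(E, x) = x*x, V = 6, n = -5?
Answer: 3062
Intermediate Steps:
Y(h) = h/2
W(E, x) = x**2
I(L) = 75 (I(L) = (-5)**2*((1/2)*6) = 25*3 = 75)
3137 - I(1/(131 - 83)) = 3137 - 1*75 = 3137 - 75 = 3062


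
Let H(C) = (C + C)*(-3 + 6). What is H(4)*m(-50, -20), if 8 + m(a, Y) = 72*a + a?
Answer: -87792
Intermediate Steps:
m(a, Y) = -8 + 73*a (m(a, Y) = -8 + (72*a + a) = -8 + 73*a)
H(C) = 6*C (H(C) = (2*C)*3 = 6*C)
H(4)*m(-50, -20) = (6*4)*(-8 + 73*(-50)) = 24*(-8 - 3650) = 24*(-3658) = -87792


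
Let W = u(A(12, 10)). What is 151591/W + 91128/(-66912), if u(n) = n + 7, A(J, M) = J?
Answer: 422563565/52972 ≈ 7977.1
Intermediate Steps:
u(n) = 7 + n
W = 19 (W = 7 + 12 = 19)
151591/W + 91128/(-66912) = 151591/19 + 91128/(-66912) = 151591*(1/19) + 91128*(-1/66912) = 151591/19 - 3797/2788 = 422563565/52972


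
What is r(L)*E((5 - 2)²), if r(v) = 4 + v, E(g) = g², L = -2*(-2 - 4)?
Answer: 1296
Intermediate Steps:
L = 12 (L = -2*(-6) = 12)
r(L)*E((5 - 2)²) = (4 + 12)*((5 - 2)²)² = 16*(3²)² = 16*9² = 16*81 = 1296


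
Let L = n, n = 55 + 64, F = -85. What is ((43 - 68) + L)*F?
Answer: -7990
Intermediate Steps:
n = 119
L = 119
((43 - 68) + L)*F = ((43 - 68) + 119)*(-85) = (-25 + 119)*(-85) = 94*(-85) = -7990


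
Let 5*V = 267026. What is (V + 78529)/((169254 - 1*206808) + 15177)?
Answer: -659671/111885 ≈ -5.8960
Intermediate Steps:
V = 267026/5 (V = (⅕)*267026 = 267026/5 ≈ 53405.)
(V + 78529)/((169254 - 1*206808) + 15177) = (267026/5 + 78529)/((169254 - 1*206808) + 15177) = 659671/(5*((169254 - 206808) + 15177)) = 659671/(5*(-37554 + 15177)) = (659671/5)/(-22377) = (659671/5)*(-1/22377) = -659671/111885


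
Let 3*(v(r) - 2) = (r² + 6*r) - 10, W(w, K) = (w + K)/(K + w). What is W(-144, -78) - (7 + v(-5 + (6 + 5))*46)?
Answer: -3146/3 ≈ -1048.7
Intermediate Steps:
W(w, K) = 1 (W(w, K) = (K + w)/(K + w) = 1)
v(r) = -4/3 + 2*r + r²/3 (v(r) = 2 + ((r² + 6*r) - 10)/3 = 2 + (-10 + r² + 6*r)/3 = 2 + (-10/3 + 2*r + r²/3) = -4/3 + 2*r + r²/3)
W(-144, -78) - (7 + v(-5 + (6 + 5))*46) = 1 - (7 + (-4/3 + 2*(-5 + (6 + 5)) + (-5 + (6 + 5))²/3)*46) = 1 - (7 + (-4/3 + 2*(-5 + 11) + (-5 + 11)²/3)*46) = 1 - (7 + (-4/3 + 2*6 + (⅓)*6²)*46) = 1 - (7 + (-4/3 + 12 + (⅓)*36)*46) = 1 - (7 + (-4/3 + 12 + 12)*46) = 1 - (7 + (68/3)*46) = 1 - (7 + 3128/3) = 1 - 1*3149/3 = 1 - 3149/3 = -3146/3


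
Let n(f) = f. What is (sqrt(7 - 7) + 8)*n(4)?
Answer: 32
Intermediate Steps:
(sqrt(7 - 7) + 8)*n(4) = (sqrt(7 - 7) + 8)*4 = (sqrt(0) + 8)*4 = (0 + 8)*4 = 8*4 = 32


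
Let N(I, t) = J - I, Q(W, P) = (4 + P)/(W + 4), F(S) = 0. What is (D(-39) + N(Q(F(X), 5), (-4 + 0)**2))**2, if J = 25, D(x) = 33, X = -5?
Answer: 49729/16 ≈ 3108.1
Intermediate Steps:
Q(W, P) = (4 + P)/(4 + W)
N(I, t) = 25 - I
(D(-39) + N(Q(F(X), 5), (-4 + 0)**2))**2 = (33 + (25 - (4 + 5)/(4 + 0)))**2 = (33 + (25 - 9/4))**2 = (33 + 91/4)**2 = (223/4)**2 = 49729/16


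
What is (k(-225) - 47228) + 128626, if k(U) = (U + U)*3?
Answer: 80048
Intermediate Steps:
k(U) = 6*U (k(U) = (2*U)*3 = 6*U)
(k(-225) - 47228) + 128626 = (6*(-225) - 47228) + 128626 = (-1350 - 47228) + 128626 = -48578 + 128626 = 80048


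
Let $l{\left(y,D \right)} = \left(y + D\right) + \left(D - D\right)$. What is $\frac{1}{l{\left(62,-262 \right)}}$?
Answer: $- \frac{1}{200} \approx -0.005$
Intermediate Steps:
$l{\left(y,D \right)} = D + y$ ($l{\left(y,D \right)} = \left(D + y\right) + 0 = D + y$)
$\frac{1}{l{\left(62,-262 \right)}} = \frac{1}{-262 + 62} = \frac{1}{-200} = - \frac{1}{200}$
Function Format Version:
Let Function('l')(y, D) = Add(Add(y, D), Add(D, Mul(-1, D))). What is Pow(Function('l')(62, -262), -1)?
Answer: Rational(-1, 200) ≈ -0.0050000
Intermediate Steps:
Function('l')(y, D) = Add(D, y) (Function('l')(y, D) = Add(Add(D, y), 0) = Add(D, y))
Pow(Function('l')(62, -262), -1) = Pow(Add(-262, 62), -1) = Pow(-200, -1) = Rational(-1, 200)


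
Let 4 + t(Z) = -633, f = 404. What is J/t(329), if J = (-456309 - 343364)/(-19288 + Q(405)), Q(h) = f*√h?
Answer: -275430229/3479890778 - 103843251*√5/6959781556 ≈ -0.11251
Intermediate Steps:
t(Z) = -637 (t(Z) = -4 - 633 = -637)
Q(h) = 404*√h
J = -799673/(-19288 + 3636*√5) (J = (-456309 - 343364)/(-19288 + 404*√405) = -799673/(-19288 + 404*(9*√5)) = -799673/(-19288 + 3636*√5) ≈ 71.670)
J/t(329) = (1928011603/38240558 + 726902757*√5/76481116)/(-637) = (1928011603/38240558 + 726902757*√5/76481116)*(-1/637) = -275430229/3479890778 - 103843251*√5/6959781556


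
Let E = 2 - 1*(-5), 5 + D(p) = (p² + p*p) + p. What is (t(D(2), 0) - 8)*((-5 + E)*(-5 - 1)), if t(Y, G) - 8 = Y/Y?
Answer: -12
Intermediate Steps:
D(p) = -5 + p + 2*p² (D(p) = -5 + ((p² + p*p) + p) = -5 + ((p² + p²) + p) = -5 + (2*p² + p) = -5 + (p + 2*p²) = -5 + p + 2*p²)
t(Y, G) = 9 (t(Y, G) = 8 + Y/Y = 8 + 1 = 9)
E = 7 (E = 2 + 5 = 7)
(t(D(2), 0) - 8)*((-5 + E)*(-5 - 1)) = (9 - 8)*((-5 + 7)*(-5 - 1)) = 1*(2*(-6)) = 1*(-12) = -12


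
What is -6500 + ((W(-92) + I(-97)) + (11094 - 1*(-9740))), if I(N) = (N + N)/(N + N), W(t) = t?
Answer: 14243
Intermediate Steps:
I(N) = 1 (I(N) = (2*N)/((2*N)) = (2*N)*(1/(2*N)) = 1)
-6500 + ((W(-92) + I(-97)) + (11094 - 1*(-9740))) = -6500 + ((-92 + 1) + (11094 - 1*(-9740))) = -6500 + (-91 + (11094 + 9740)) = -6500 + (-91 + 20834) = -6500 + 20743 = 14243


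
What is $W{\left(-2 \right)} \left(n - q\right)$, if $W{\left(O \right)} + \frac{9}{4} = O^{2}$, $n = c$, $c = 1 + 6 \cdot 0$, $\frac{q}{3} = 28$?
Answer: $- \frac{581}{4} \approx -145.25$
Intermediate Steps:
$q = 84$ ($q = 3 \cdot 28 = 84$)
$c = 1$ ($c = 1 + 0 = 1$)
$n = 1$
$W{\left(O \right)} = - \frac{9}{4} + O^{2}$
$W{\left(-2 \right)} \left(n - q\right) = \left(- \frac{9}{4} + \left(-2\right)^{2}\right) \left(1 - 84\right) = \left(- \frac{9}{4} + 4\right) \left(1 - 84\right) = \frac{7}{4} \left(-83\right) = - \frac{581}{4}$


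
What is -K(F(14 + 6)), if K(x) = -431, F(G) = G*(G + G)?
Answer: 431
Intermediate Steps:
F(G) = 2*G**2 (F(G) = G*(2*G) = 2*G**2)
-K(F(14 + 6)) = -1*(-431) = 431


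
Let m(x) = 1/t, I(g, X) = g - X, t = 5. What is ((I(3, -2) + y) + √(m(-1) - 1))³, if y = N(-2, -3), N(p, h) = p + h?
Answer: -8*I*√5/25 ≈ -0.71554*I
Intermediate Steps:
N(p, h) = h + p
y = -5 (y = -3 - 2 = -5)
m(x) = ⅕ (m(x) = 1/5 = ⅕)
((I(3, -2) + y) + √(m(-1) - 1))³ = (((3 - 1*(-2)) - 5) + √(⅕ - 1))³ = (((3 + 2) - 5) + √(-⅘))³ = ((5 - 5) + 2*I*√5/5)³ = (0 + 2*I*√5/5)³ = (2*I*√5/5)³ = -8*I*√5/25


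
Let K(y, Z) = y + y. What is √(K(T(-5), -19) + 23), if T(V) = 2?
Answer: 3*√3 ≈ 5.1962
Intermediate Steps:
K(y, Z) = 2*y
√(K(T(-5), -19) + 23) = √(2*2 + 23) = √(4 + 23) = √27 = 3*√3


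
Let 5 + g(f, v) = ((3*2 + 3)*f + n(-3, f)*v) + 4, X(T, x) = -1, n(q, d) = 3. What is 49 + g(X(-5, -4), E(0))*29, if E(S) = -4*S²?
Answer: -241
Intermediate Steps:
g(f, v) = -1 + 3*v + 9*f (g(f, v) = -5 + (((3*2 + 3)*f + 3*v) + 4) = -5 + (((6 + 3)*f + 3*v) + 4) = -5 + ((9*f + 3*v) + 4) = -5 + ((3*v + 9*f) + 4) = -5 + (4 + 3*v + 9*f) = -1 + 3*v + 9*f)
49 + g(X(-5, -4), E(0))*29 = 49 + (-1 + 3*(-4*0²) + 9*(-1))*29 = 49 + (-1 + 3*(-4*0) - 9)*29 = 49 + (-1 + 3*0 - 9)*29 = 49 + (-1 + 0 - 9)*29 = 49 - 10*29 = 49 - 290 = -241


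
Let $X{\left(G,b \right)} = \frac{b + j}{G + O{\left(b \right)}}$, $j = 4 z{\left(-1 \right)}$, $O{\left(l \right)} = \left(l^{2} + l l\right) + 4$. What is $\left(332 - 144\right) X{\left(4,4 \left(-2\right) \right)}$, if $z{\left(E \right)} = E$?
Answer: $- \frac{282}{17} \approx -16.588$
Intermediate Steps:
$O{\left(l \right)} = 4 + 2 l^{2}$ ($O{\left(l \right)} = \left(l^{2} + l^{2}\right) + 4 = 2 l^{2} + 4 = 4 + 2 l^{2}$)
$j = -4$ ($j = 4 \left(-1\right) = -4$)
$X{\left(G,b \right)} = \frac{-4 + b}{4 + G + 2 b^{2}}$ ($X{\left(G,b \right)} = \frac{b - 4}{G + \left(4 + 2 b^{2}\right)} = \frac{-4 + b}{4 + G + 2 b^{2}}$)
$\left(332 - 144\right) X{\left(4,4 \left(-2\right) \right)} = \left(332 - 144\right) \frac{-4 + 4 \left(-2\right)}{4 + 4 + 2 \left(4 \left(-2\right)\right)^{2}} = 188 \frac{-4 - 8}{4 + 4 + 2 \left(-8\right)^{2}} = 188 \frac{1}{4 + 4 + 2 \cdot 64} \left(-12\right) = 188 \frac{1}{4 + 4 + 128} \left(-12\right) = 188 \cdot \frac{1}{136} \left(-12\right) = 188 \left(- \frac{3}{34}\right) = - \frac{282}{17}$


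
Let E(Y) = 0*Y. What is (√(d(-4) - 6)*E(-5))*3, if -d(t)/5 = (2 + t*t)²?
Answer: 0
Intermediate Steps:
E(Y) = 0
d(t) = -5*(2 + t²)² (d(t) = -5*(2 + t*t)² = -5*(2 + t²)²)
(√(d(-4) - 6)*E(-5))*3 = (√(-5*(2 + (-4)²)² - 6)*0)*3 = (√(-5*(2 + 16)² - 6)*0)*3 = (√(-5*18² - 6)*0)*3 = (√(-5*324 - 6)*0)*3 = (√(-1620 - 6)*0)*3 = (√(-1626)*0)*3 = ((I*√1626)*0)*3 = 0*3 = 0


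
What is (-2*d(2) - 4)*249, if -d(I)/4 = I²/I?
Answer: 2988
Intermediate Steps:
d(I) = -4*I (d(I) = -4*I²/I = -4*I)
(-2*d(2) - 4)*249 = (-(-8)*2 - 4)*249 = (-2*(-8) - 4)*249 = (16 - 4)*249 = 12*249 = 2988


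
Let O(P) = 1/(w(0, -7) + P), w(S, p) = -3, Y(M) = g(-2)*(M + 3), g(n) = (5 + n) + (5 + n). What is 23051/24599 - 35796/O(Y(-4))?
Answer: 7924935287/24599 ≈ 3.2217e+5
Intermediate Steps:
g(n) = 10 + 2*n
Y(M) = 18 + 6*M (Y(M) = (10 + 2*(-2))*(M + 3) = (10 - 4)*(3 + M) = 6*(3 + M) = 18 + 6*M)
O(P) = 1/(-3 + P)
23051/24599 - 35796/O(Y(-4)) = 23051/24599 - (536940 - 859104) = 23051*(1/24599) - 35796/(1/(-3 + (18 - 24))) = 23051/24599 - 35796/(1/(-3 - 6)) = 23051/24599 - 35796/(1/(-9)) = 23051/24599 - 35796/(-1/9) = 23051/24599 - 35796*(-9) = 23051/24599 + 322164 = 7924935287/24599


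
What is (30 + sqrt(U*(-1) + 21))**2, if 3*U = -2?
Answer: (90 + sqrt(195))**2/9 ≈ 1201.0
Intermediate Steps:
U = -2/3 (U = (1/3)*(-2) = -2/3 ≈ -0.66667)
(30 + sqrt(U*(-1) + 21))**2 = (30 + sqrt(-2/3*(-1) + 21))**2 = (30 + sqrt(2/3 + 21))**2 = (30 + sqrt(65/3))**2 = (30 + sqrt(195)/3)**2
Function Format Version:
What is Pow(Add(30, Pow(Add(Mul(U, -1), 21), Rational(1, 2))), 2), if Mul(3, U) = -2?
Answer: Mul(Rational(1, 9), Pow(Add(90, Pow(195, Rational(1, 2))), 2)) ≈ 1201.0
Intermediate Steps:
U = Rational(-2, 3) (U = Mul(Rational(1, 3), -2) = Rational(-2, 3) ≈ -0.66667)
Pow(Add(30, Pow(Add(Mul(U, -1), 21), Rational(1, 2))), 2) = Pow(Add(30, Pow(Add(Mul(Rational(-2, 3), -1), 21), Rational(1, 2))), 2) = Pow(Add(30, Pow(Add(Rational(2, 3), 21), Rational(1, 2))), 2) = Pow(Add(30, Pow(Rational(65, 3), Rational(1, 2))), 2) = Pow(Add(30, Mul(Rational(1, 3), Pow(195, Rational(1, 2)))), 2)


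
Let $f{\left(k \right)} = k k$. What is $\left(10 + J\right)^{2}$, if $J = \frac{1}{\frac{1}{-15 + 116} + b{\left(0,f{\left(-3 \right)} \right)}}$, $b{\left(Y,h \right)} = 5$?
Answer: $\frac{26635921}{256036} \approx 104.03$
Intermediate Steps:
$f{\left(k \right)} = k^{2}$
$J = \frac{101}{506}$ ($J = \frac{1}{\frac{1}{-15 + 116} + 5} = \frac{1}{\frac{1}{101} + 5} = \frac{1}{\frac{506}{101}} = \frac{101}{506} \approx 0.1996$)
$\left(10 + J\right)^{2} = \left(10 + \frac{101}{506}\right)^{2} = \left(\frac{5161}{506}\right)^{2} = \frac{26635921}{256036}$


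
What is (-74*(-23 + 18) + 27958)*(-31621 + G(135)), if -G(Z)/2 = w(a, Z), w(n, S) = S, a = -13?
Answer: -903408248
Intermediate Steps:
G(Z) = -2*Z
(-74*(-23 + 18) + 27958)*(-31621 + G(135)) = (-74*(-23 + 18) + 27958)*(-31621 - 2*135) = (-74*(-5) + 27958)*(-31621 - 270) = (370 + 27958)*(-31891) = 28328*(-31891) = -903408248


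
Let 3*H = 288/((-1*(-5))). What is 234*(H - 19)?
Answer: 234/5 ≈ 46.800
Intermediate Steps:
H = 96/5 (H = (288/((-1*(-5))))/3 = (288/5)/3 = (288*(⅕))/3 = (⅓)*(288/5) = 96/5 ≈ 19.200)
234*(H - 19) = 234*(96/5 - 19) = 234*(⅕) = 234/5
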